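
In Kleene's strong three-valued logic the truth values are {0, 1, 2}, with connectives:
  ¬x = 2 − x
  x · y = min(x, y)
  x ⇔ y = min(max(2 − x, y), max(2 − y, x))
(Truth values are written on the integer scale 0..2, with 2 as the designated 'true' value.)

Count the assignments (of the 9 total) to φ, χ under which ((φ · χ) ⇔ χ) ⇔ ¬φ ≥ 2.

1

φ = 0, χ = 0 ↦ 2  ≥
φ = 0, χ = 1 ↦ 1  <
φ = 0, χ = 2 ↦ 0  <
φ = 1, χ = 0 ↦ 1  <
φ = 1, χ = 1 ↦ 1  <
φ = 1, χ = 2 ↦ 1  <
φ = 2, χ = 0 ↦ 0  <
φ = 2, χ = 1 ↦ 1  <
φ = 2, χ = 2 ↦ 0  <
So 1 of the 9 assignments meets the threshold.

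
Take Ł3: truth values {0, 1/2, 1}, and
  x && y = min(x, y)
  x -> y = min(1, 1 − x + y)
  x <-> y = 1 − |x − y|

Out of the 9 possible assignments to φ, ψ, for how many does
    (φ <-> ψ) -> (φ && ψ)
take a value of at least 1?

5

φ = 0, ψ = 0 ↦ 0  <
φ = 0, ψ = 1/2 ↦ 1/2  <
φ = 0, ψ = 1 ↦ 1  ≥
φ = 1/2, ψ = 0 ↦ 1/2  <
φ = 1/2, ψ = 1/2 ↦ 1/2  <
φ = 1/2, ψ = 1 ↦ 1  ≥
φ = 1, ψ = 0 ↦ 1  ≥
φ = 1, ψ = 1/2 ↦ 1  ≥
φ = 1, ψ = 1 ↦ 1  ≥
So 5 of the 9 assignments meet the threshold.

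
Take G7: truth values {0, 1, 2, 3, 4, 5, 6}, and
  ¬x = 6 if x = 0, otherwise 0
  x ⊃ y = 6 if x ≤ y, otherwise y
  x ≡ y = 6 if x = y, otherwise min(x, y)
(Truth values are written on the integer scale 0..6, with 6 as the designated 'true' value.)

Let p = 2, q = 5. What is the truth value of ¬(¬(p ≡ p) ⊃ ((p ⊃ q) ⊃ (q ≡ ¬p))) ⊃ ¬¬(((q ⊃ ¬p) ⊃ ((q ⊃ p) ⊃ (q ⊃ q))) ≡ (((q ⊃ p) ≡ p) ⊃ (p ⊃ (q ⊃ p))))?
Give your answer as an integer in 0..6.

6

p ≡ p = 2 ≡ 2 = 6
¬(p ≡ p) = ¬6 = 0
p ⊃ q = 2 ⊃ 5 = 6
¬p = ¬2 = 0
q ≡ ¬p = 5 ≡ 0 = 0
(p ⊃ q) ⊃ (q ≡ ¬p) = 6 ⊃ 0 = 0
¬(p ≡ p) ⊃ ((p ⊃ q) ⊃ (q ≡ ¬p)) = 0 ⊃ 0 = 6
¬(¬(p ≡ p) ⊃ ((p ⊃ q) ⊃ (q ≡ ¬p))) = ¬6 = 0
¬p = ¬2 = 0
q ⊃ ¬p = 5 ⊃ 0 = 0
q ⊃ p = 5 ⊃ 2 = 2
q ⊃ q = 5 ⊃ 5 = 6
(q ⊃ p) ⊃ (q ⊃ q) = 2 ⊃ 6 = 6
(q ⊃ ¬p) ⊃ ((q ⊃ p) ⊃ (q ⊃ q)) = 0 ⊃ 6 = 6
q ⊃ p = 5 ⊃ 2 = 2
(q ⊃ p) ≡ p = 2 ≡ 2 = 6
q ⊃ p = 5 ⊃ 2 = 2
p ⊃ (q ⊃ p) = 2 ⊃ 2 = 6
((q ⊃ p) ≡ p) ⊃ (p ⊃ (q ⊃ p)) = 6 ⊃ 6 = 6
((q ⊃ ¬p) ⊃ ((q ⊃ p) ⊃ (q ⊃ q))) ≡ (((q ⊃ p) ≡ p) ⊃ (p ⊃ (q ⊃ p))) = 6 ≡ 6 = 6
¬(((q ⊃ ¬p) ⊃ ((q ⊃ p) ⊃ (q ⊃ q))) ≡ (((q ⊃ p) ≡ p) ⊃ (p ⊃ (q ⊃ p)))) = ¬6 = 0
¬¬(((q ⊃ ¬p) ⊃ ((q ⊃ p) ⊃ (q ⊃ q))) ≡ (((q ⊃ p) ≡ p) ⊃ (p ⊃ (q ⊃ p)))) = ¬0 = 6
¬(¬(p ≡ p) ⊃ ((p ⊃ q) ⊃ (q ≡ ¬p))) ⊃ ¬¬(((q ⊃ ¬p) ⊃ ((q ⊃ p) ⊃ (q ⊃ q))) ≡ (((q ⊃ p) ≡ p) ⊃ (p ⊃ (q ⊃ p)))) = 0 ⊃ 6 = 6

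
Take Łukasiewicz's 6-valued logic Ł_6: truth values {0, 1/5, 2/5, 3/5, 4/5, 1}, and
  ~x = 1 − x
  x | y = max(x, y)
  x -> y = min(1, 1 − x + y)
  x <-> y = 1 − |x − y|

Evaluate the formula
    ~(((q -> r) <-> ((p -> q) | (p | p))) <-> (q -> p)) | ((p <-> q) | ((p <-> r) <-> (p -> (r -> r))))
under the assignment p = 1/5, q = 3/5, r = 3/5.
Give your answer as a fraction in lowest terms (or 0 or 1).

q -> r = 3/5 -> 3/5 = 1
p -> q = 1/5 -> 3/5 = 1
p | p = 1/5 | 1/5 = 1/5
(p -> q) | (p | p) = 1 | 1/5 = 1
(q -> r) <-> ((p -> q) | (p | p)) = 1 <-> 1 = 1
q -> p = 3/5 -> 1/5 = 3/5
((q -> r) <-> ((p -> q) | (p | p))) <-> (q -> p) = 1 <-> 3/5 = 3/5
~(((q -> r) <-> ((p -> q) | (p | p))) <-> (q -> p)) = ~3/5 = 2/5
p <-> q = 1/5 <-> 3/5 = 3/5
p <-> r = 1/5 <-> 3/5 = 3/5
r -> r = 3/5 -> 3/5 = 1
p -> (r -> r) = 1/5 -> 1 = 1
(p <-> r) <-> (p -> (r -> r)) = 3/5 <-> 1 = 3/5
(p <-> q) | ((p <-> r) <-> (p -> (r -> r))) = 3/5 | 3/5 = 3/5
~(((q -> r) <-> ((p -> q) | (p | p))) <-> (q -> p)) | ((p <-> q) | ((p <-> r) <-> (p -> (r -> r)))) = 2/5 | 3/5 = 3/5

3/5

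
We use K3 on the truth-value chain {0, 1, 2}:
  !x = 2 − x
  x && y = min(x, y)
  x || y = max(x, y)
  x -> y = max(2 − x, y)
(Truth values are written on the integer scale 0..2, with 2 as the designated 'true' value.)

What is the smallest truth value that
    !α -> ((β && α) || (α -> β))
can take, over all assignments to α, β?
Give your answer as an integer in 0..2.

Take α = 1, β = 0:
!α = !1 = 1
β && α = 0 && 1 = 0
α -> β = 1 -> 0 = 1
(β && α) || (α -> β) = 0 || 1 = 1
!α -> ((β && α) || (α -> β)) = 1 -> 1 = 1
No assignment yields a value below 1, so this is the minimum.

1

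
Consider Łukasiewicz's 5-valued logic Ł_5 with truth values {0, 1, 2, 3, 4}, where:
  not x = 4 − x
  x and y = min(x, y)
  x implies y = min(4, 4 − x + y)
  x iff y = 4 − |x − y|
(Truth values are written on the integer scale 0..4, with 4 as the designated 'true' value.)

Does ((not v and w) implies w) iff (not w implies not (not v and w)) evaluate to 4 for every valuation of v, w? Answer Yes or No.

At v = 0, w = 1, for instance:
not v = not 0 = 4
not v and w = 4 and 1 = 1
(not v and w) implies w = 1 implies 1 = 4
not w = not 1 = 3
not (not v and w) = not 1 = 3
not w implies not (not v and w) = 3 implies 3 = 4
((not v and w) implies w) iff (not w implies not (not v and w)) = 4 iff 4 = 4
and checking the remaining 24 assignments likewise gives ≥ 4 in every case.

Yes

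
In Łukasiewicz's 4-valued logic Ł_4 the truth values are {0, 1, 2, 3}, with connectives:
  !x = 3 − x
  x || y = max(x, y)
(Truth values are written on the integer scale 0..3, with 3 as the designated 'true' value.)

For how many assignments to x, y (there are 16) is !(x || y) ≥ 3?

x = 0, y = 0 ↦ 3  ≥
x = 0, y = 1 ↦ 2  <
x = 0, y = 2 ↦ 1  <
x = 0, y = 3 ↦ 0  <
x = 1, y = 0 ↦ 2  <
x = 1, y = 1 ↦ 2  <
x = 1, y = 2 ↦ 1  <
x = 1, y = 3 ↦ 0  <
x = 2, y = 0 ↦ 1  <
x = 2, y = 1 ↦ 1  <
x = 2, y = 2 ↦ 1  <
x = 2, y = 3 ↦ 0  <
x = 3, y = 0 ↦ 0  <
x = 3, y = 1 ↦ 0  <
x = 3, y = 2 ↦ 0  <
x = 3, y = 3 ↦ 0  <
So 1 of the 16 assignments meets the threshold.

1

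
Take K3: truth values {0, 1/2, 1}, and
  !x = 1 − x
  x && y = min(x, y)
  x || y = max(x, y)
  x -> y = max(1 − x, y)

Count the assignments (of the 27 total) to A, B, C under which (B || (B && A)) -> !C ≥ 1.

15

value 1: 15 assignments (counts)
value 1/2: 9 assignments
value 0: 3 assignments
So 15 of the 27 assignments meet the threshold.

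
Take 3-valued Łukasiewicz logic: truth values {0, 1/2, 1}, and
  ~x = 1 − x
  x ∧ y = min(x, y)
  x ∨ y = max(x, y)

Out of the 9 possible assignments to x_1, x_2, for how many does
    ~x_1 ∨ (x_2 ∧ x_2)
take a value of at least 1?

5

x_1 = 0, x_2 = 0 ↦ 1  ≥
x_1 = 0, x_2 = 1/2 ↦ 1  ≥
x_1 = 0, x_2 = 1 ↦ 1  ≥
x_1 = 1/2, x_2 = 0 ↦ 1/2  <
x_1 = 1/2, x_2 = 1/2 ↦ 1/2  <
x_1 = 1/2, x_2 = 1 ↦ 1  ≥
x_1 = 1, x_2 = 0 ↦ 0  <
x_1 = 1, x_2 = 1/2 ↦ 1/2  <
x_1 = 1, x_2 = 1 ↦ 1  ≥
So 5 of the 9 assignments meet the threshold.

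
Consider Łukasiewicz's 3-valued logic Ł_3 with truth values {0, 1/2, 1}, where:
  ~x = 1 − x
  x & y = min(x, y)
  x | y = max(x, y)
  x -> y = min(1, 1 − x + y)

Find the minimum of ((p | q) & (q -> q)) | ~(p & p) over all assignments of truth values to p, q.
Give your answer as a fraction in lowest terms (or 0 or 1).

1/2

Take p = 1/2, q = 0:
p | q = 1/2 | 0 = 1/2
q -> q = 0 -> 0 = 1
(p | q) & (q -> q) = 1/2 & 1 = 1/2
p & p = 1/2 & 1/2 = 1/2
~(p & p) = ~1/2 = 1/2
((p | q) & (q -> q)) | ~(p & p) = 1/2 | 1/2 = 1/2
No assignment yields a value below 1/2, so this is the minimum.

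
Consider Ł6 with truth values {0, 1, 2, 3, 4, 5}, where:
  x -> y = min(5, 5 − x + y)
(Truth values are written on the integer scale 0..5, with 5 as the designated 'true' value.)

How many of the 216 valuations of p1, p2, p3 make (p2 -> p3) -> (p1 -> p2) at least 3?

183

value 5: 139 assignments (counts)
value 4: 24 assignments (counts)
value 3: 20 assignments (counts)
value 2: 16 assignments
value 1: 11 assignments
value 0: 6 assignments
So 183 of the 216 assignments meet the threshold.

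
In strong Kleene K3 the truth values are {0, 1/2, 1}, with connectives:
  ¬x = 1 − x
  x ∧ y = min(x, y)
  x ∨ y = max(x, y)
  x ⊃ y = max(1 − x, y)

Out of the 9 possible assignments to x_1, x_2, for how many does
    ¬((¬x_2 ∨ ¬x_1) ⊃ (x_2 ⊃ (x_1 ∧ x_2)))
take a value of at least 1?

1

x_1 = 0, x_2 = 0 ↦ 0  <
x_1 = 0, x_2 = 1/2 ↦ 1/2  <
x_1 = 0, x_2 = 1 ↦ 1  ≥
x_1 = 1/2, x_2 = 0 ↦ 0  <
x_1 = 1/2, x_2 = 1/2 ↦ 1/2  <
x_1 = 1/2, x_2 = 1 ↦ 1/2  <
x_1 = 1, x_2 = 0 ↦ 0  <
x_1 = 1, x_2 = 1/2 ↦ 1/2  <
x_1 = 1, x_2 = 1 ↦ 0  <
So 1 of the 9 assignments meets the threshold.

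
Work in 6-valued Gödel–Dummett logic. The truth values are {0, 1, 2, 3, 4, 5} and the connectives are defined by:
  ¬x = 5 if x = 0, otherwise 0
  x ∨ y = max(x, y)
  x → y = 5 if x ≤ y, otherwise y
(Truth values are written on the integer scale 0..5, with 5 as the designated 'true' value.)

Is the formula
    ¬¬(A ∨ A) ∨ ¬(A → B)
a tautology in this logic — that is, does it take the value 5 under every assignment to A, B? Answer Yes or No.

No

Counterexample: take A = 0, B = 0.
A ∨ A = 0 ∨ 0 = 0
¬(A ∨ A) = ¬0 = 5
¬¬(A ∨ A) = ¬5 = 0
A → B = 0 → 0 = 5
¬(A → B) = ¬5 = 0
¬¬(A ∨ A) ∨ ¬(A → B) = 0 ∨ 0 = 0
This gives 0 ≠ 5.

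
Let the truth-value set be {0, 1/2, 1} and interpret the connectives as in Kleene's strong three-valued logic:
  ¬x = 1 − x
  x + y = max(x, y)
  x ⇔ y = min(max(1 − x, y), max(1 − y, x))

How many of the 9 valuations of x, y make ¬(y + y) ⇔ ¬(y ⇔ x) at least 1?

2

x = 0, y = 0 ↦ 0  <
x = 0, y = 1/2 ↦ 1/2  <
x = 0, y = 1 ↦ 0  <
x = 1/2, y = 0 ↦ 1/2  <
x = 1/2, y = 1/2 ↦ 1/2  <
x = 1/2, y = 1 ↦ 1/2  <
x = 1, y = 0 ↦ 1  ≥
x = 1, y = 1/2 ↦ 1/2  <
x = 1, y = 1 ↦ 1  ≥
So 2 of the 9 assignments meet the threshold.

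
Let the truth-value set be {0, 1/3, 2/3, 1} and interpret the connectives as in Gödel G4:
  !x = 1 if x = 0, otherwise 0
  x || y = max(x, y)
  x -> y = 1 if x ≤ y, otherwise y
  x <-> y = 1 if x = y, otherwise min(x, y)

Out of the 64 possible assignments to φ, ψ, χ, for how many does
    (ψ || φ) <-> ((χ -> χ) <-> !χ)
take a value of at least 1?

10

value 1: 10 assignments (counts)
value 2/3: 5 assignments
value 1/3: 3 assignments
value 0: 46 assignments
So 10 of the 64 assignments meet the threshold.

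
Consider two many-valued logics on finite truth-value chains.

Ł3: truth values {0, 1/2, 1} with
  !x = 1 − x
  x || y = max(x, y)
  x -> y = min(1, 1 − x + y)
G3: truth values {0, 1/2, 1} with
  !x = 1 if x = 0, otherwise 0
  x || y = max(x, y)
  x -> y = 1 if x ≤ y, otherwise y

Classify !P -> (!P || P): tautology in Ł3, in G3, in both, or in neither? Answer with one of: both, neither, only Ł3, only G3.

both

In Ł3: every assignment gives 1 — tautology.
In G3: every assignment gives 1 — tautology.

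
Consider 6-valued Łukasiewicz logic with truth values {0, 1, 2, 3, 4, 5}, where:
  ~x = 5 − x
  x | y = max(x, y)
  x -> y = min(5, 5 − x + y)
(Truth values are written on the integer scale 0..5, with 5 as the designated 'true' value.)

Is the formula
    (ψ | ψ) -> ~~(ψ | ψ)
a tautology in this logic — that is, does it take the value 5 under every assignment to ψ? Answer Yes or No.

Yes

ψ = 0 ↦ 5
ψ = 1 ↦ 5
ψ = 2 ↦ 5
ψ = 3 ↦ 5
ψ = 4 ↦ 5
ψ = 5 ↦ 5
Every assignment gives a value ≥ 5.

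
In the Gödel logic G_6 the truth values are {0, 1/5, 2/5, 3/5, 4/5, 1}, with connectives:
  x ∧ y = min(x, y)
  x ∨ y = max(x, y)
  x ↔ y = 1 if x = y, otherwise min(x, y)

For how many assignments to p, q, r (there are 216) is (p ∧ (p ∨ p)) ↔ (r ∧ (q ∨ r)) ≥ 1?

value 1: 36 assignments (counts)
value 4/5: 12 assignments
value 3/5: 24 assignments
value 2/5: 36 assignments
value 1/5: 48 assignments
value 0: 60 assignments
So 36 of the 216 assignments meet the threshold.

36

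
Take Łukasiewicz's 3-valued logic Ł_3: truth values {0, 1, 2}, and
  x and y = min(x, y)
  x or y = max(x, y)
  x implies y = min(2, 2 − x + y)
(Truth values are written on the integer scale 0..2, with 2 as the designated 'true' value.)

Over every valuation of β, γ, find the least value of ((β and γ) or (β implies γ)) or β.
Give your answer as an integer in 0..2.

1

Take β = 1, γ = 0:
β and γ = 1 and 0 = 0
β implies γ = 1 implies 0 = 1
(β and γ) or (β implies γ) = 0 or 1 = 1
((β and γ) or (β implies γ)) or β = 1 or 1 = 1
No assignment yields a value below 1, so this is the minimum.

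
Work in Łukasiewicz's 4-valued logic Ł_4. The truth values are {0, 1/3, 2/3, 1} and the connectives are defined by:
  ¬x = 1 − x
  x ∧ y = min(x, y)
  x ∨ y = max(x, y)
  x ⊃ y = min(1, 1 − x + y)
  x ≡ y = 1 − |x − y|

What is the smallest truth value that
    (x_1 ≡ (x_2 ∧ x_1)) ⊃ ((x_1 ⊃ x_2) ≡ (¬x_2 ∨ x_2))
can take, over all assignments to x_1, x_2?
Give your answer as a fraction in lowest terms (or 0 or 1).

Take x_1 = 0, x_2 = 1/3:
x_2 ∧ x_1 = 1/3 ∧ 0 = 0
x_1 ≡ (x_2 ∧ x_1) = 0 ≡ 0 = 1
x_1 ⊃ x_2 = 0 ⊃ 1/3 = 1
¬x_2 = ¬1/3 = 2/3
¬x_2 ∨ x_2 = 2/3 ∨ 1/3 = 2/3
(x_1 ⊃ x_2) ≡ (¬x_2 ∨ x_2) = 1 ≡ 2/3 = 2/3
(x_1 ≡ (x_2 ∧ x_1)) ⊃ ((x_1 ⊃ x_2) ≡ (¬x_2 ∨ x_2)) = 1 ⊃ 2/3 = 2/3
No assignment yields a value below 2/3, so this is the minimum.

2/3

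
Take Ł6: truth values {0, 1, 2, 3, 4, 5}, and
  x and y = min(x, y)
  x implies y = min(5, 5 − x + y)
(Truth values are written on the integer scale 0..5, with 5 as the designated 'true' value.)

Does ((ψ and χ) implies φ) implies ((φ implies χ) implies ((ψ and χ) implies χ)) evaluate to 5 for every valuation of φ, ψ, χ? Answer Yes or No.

Yes

At φ = 1, ψ = 5, χ = 3, for instance:
ψ and χ = 5 and 3 = 3
(ψ and χ) implies φ = 3 implies 1 = 3
φ implies χ = 1 implies 3 = 5
(ψ and χ) implies χ = 3 implies 3 = 5
(φ implies χ) implies ((ψ and χ) implies χ) = 5 implies 5 = 5
((ψ and χ) implies φ) implies ((φ implies χ) implies ((ψ and χ) implies χ)) = 3 implies 5 = 5
and checking the remaining 215 assignments likewise gives ≥ 5 in every case.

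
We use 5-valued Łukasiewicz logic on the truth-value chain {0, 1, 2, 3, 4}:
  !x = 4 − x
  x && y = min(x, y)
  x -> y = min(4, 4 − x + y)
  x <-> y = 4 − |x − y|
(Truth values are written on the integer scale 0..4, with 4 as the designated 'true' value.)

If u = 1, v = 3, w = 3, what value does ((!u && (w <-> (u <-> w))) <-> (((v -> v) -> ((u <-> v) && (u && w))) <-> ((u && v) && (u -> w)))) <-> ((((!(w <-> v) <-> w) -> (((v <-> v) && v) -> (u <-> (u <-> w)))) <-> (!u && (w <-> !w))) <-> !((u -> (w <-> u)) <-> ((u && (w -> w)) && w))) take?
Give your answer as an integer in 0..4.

!u = !1 = 3
u <-> w = 1 <-> 3 = 2
w <-> (u <-> w) = 3 <-> 2 = 3
!u && (w <-> (u <-> w)) = 3 && 3 = 3
v -> v = 3 -> 3 = 4
u <-> v = 1 <-> 3 = 2
u && w = 1 && 3 = 1
(u <-> v) && (u && w) = 2 && 1 = 1
(v -> v) -> ((u <-> v) && (u && w)) = 4 -> 1 = 1
u && v = 1 && 3 = 1
u -> w = 1 -> 3 = 4
(u && v) && (u -> w) = 1 && 4 = 1
((v -> v) -> ((u <-> v) && (u && w))) <-> ((u && v) && (u -> w)) = 1 <-> 1 = 4
(!u && (w <-> (u <-> w))) <-> (((v -> v) -> ((u <-> v) && (u && w))) <-> ((u && v) && (u -> w))) = 3 <-> 4 = 3
w <-> v = 3 <-> 3 = 4
!(w <-> v) = !4 = 0
!(w <-> v) <-> w = 0 <-> 3 = 1
v <-> v = 3 <-> 3 = 4
(v <-> v) && v = 4 && 3 = 3
u <-> w = 1 <-> 3 = 2
u <-> (u <-> w) = 1 <-> 2 = 3
((v <-> v) && v) -> (u <-> (u <-> w)) = 3 -> 3 = 4
(!(w <-> v) <-> w) -> (((v <-> v) && v) -> (u <-> (u <-> w))) = 1 -> 4 = 4
!u = !1 = 3
!w = !3 = 1
w <-> !w = 3 <-> 1 = 2
!u && (w <-> !w) = 3 && 2 = 2
((!(w <-> v) <-> w) -> (((v <-> v) && v) -> (u <-> (u <-> w)))) <-> (!u && (w <-> !w)) = 4 <-> 2 = 2
w <-> u = 3 <-> 1 = 2
u -> (w <-> u) = 1 -> 2 = 4
w -> w = 3 -> 3 = 4
u && (w -> w) = 1 && 4 = 1
(u && (w -> w)) && w = 1 && 3 = 1
(u -> (w <-> u)) <-> ((u && (w -> w)) && w) = 4 <-> 1 = 1
!((u -> (w <-> u)) <-> ((u && (w -> w)) && w)) = !1 = 3
(((!(w <-> v) <-> w) -> (((v <-> v) && v) -> (u <-> (u <-> w)))) <-> (!u && (w <-> !w))) <-> !((u -> (w <-> u)) <-> ((u && (w -> w)) && w)) = 2 <-> 3 = 3
((!u && (w <-> (u <-> w))) <-> (((v -> v) -> ((u <-> v) && (u && w))) <-> ((u && v) && (u -> w)))) <-> ((((!(w <-> v) <-> w) -> (((v <-> v) && v) -> (u <-> (u <-> w)))) <-> (!u && (w <-> !w))) <-> !((u -> (w <-> u)) <-> ((u && (w -> w)) && w))) = 3 <-> 3 = 4

4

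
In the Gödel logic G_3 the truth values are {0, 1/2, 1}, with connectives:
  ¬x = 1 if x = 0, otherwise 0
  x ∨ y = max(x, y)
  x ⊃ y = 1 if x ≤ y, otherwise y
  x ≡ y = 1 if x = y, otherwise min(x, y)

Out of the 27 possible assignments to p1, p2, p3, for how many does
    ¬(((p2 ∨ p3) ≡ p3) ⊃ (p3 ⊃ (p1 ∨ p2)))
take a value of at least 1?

value 1: 2 assignments (counts)
value 0: 25 assignments
So 2 of the 27 assignments meet the threshold.

2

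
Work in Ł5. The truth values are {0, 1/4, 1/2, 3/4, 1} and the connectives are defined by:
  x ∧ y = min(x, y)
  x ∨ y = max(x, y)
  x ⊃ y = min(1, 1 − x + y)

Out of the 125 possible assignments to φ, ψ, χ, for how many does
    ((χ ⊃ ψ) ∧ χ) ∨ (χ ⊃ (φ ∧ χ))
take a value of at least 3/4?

107

value 1: 79 assignments (counts)
value 3/4: 28 assignments (counts)
value 1/2: 13 assignments
value 1/4: 4 assignments
value 0: 1 assignment
So 107 of the 125 assignments meet the threshold.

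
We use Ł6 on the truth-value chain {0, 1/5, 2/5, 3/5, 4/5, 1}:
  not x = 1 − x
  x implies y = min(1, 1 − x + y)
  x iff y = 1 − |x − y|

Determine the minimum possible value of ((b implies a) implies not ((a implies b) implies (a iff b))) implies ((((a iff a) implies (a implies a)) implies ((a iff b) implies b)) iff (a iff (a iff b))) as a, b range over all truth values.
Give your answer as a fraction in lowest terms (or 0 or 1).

Take a = 0, b = 3/5:
b implies a = 3/5 implies 0 = 2/5
a implies b = 0 implies 3/5 = 1
a iff b = 0 iff 3/5 = 2/5
(a implies b) implies (a iff b) = 1 implies 2/5 = 2/5
not ((a implies b) implies (a iff b)) = not 2/5 = 3/5
(b implies a) implies not ((a implies b) implies (a iff b)) = 2/5 implies 3/5 = 1
a iff a = 0 iff 0 = 1
a implies a = 0 implies 0 = 1
(a iff a) implies (a implies a) = 1 implies 1 = 1
a iff b = 0 iff 3/5 = 2/5
(a iff b) implies b = 2/5 implies 3/5 = 1
((a iff a) implies (a implies a)) implies ((a iff b) implies b) = 1 implies 1 = 1
a iff b = 0 iff 3/5 = 2/5
a iff (a iff b) = 0 iff 2/5 = 3/5
(((a iff a) implies (a implies a)) implies ((a iff b) implies b)) iff (a iff (a iff b)) = 1 iff 3/5 = 3/5
((b implies a) implies not ((a implies b) implies (a iff b))) implies ((((a iff a) implies (a implies a)) implies ((a iff b) implies b)) iff (a iff (a iff b))) = 1 implies 3/5 = 3/5
No assignment yields a value below 3/5, so this is the minimum.

3/5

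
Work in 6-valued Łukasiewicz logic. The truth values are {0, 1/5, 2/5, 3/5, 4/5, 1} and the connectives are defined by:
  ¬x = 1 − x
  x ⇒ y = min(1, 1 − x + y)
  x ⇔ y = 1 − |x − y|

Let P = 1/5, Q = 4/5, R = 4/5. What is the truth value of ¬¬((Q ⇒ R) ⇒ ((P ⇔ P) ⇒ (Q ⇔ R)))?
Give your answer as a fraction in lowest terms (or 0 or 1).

Q ⇒ R = 4/5 ⇒ 4/5 = 1
P ⇔ P = 1/5 ⇔ 1/5 = 1
Q ⇔ R = 4/5 ⇔ 4/5 = 1
(P ⇔ P) ⇒ (Q ⇔ R) = 1 ⇒ 1 = 1
(Q ⇒ R) ⇒ ((P ⇔ P) ⇒ (Q ⇔ R)) = 1 ⇒ 1 = 1
¬((Q ⇒ R) ⇒ ((P ⇔ P) ⇒ (Q ⇔ R))) = ¬1 = 0
¬¬((Q ⇒ R) ⇒ ((P ⇔ P) ⇒ (Q ⇔ R))) = ¬0 = 1

1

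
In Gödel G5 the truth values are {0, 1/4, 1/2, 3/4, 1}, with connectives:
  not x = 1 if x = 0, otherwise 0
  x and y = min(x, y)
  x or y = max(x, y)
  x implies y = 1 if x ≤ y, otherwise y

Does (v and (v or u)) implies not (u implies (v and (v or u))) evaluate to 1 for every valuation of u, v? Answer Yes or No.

Counterexample: take u = 0, v = 1/4.
v or u = 1/4 or 0 = 1/4
v and (v or u) = 1/4 and 1/4 = 1/4
u implies (v and (v or u)) = 0 implies 1/4 = 1
not (u implies (v and (v or u))) = not 1 = 0
(v and (v or u)) implies not (u implies (v and (v or u))) = 1/4 implies 0 = 0
This gives 0 ≠ 1.

No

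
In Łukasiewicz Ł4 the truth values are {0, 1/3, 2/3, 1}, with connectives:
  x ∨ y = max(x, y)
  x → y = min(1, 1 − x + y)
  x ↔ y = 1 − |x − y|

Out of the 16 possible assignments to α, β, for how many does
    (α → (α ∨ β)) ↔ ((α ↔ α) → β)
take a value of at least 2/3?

8

α = 0, β = 0 ↦ 0  <
α = 0, β = 1/3 ↦ 1/3  <
α = 0, β = 2/3 ↦ 2/3  ≥
α = 0, β = 1 ↦ 1  ≥
α = 1/3, β = 0 ↦ 0  <
α = 1/3, β = 1/3 ↦ 1/3  <
α = 1/3, β = 2/3 ↦ 2/3  ≥
α = 1/3, β = 1 ↦ 1  ≥
α = 2/3, β = 0 ↦ 0  <
α = 2/3, β = 1/3 ↦ 1/3  <
α = 2/3, β = 2/3 ↦ 2/3  ≥
α = 2/3, β = 1 ↦ 1  ≥
α = 1, β = 0 ↦ 0  <
α = 1, β = 1/3 ↦ 1/3  <
α = 1, β = 2/3 ↦ 2/3  ≥
α = 1, β = 1 ↦ 1  ≥
So 8 of the 16 assignments meet the threshold.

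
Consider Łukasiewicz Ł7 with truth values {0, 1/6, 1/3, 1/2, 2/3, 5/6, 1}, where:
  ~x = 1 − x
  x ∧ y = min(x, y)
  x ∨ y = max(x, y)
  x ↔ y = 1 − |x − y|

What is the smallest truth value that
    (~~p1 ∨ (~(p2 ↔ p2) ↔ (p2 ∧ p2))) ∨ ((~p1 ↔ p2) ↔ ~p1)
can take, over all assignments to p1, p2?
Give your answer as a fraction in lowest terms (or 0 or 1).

Take p1 = 0, p2 = 1/2:
~p1 = ~0 = 1
~~p1 = ~1 = 0
p2 ↔ p2 = 1/2 ↔ 1/2 = 1
~(p2 ↔ p2) = ~1 = 0
p2 ∧ p2 = 1/2 ∧ 1/2 = 1/2
~(p2 ↔ p2) ↔ (p2 ∧ p2) = 0 ↔ 1/2 = 1/2
~~p1 ∨ (~(p2 ↔ p2) ↔ (p2 ∧ p2)) = 0 ∨ 1/2 = 1/2
~p1 = ~0 = 1
~p1 ↔ p2 = 1 ↔ 1/2 = 1/2
~p1 = ~0 = 1
(~p1 ↔ p2) ↔ ~p1 = 1/2 ↔ 1 = 1/2
(~~p1 ∨ (~(p2 ↔ p2) ↔ (p2 ∧ p2))) ∨ ((~p1 ↔ p2) ↔ ~p1) = 1/2 ∨ 1/2 = 1/2
No assignment yields a value below 1/2, so this is the minimum.

1/2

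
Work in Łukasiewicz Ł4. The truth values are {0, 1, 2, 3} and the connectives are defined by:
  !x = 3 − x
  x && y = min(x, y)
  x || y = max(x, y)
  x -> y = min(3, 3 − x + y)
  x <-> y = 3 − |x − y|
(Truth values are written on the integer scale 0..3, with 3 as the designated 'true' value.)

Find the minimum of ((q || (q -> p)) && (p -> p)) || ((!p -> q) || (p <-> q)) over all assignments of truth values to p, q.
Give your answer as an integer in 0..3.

2

Take p = 0, q = 1:
q -> p = 1 -> 0 = 2
q || (q -> p) = 1 || 2 = 2
p -> p = 0 -> 0 = 3
(q || (q -> p)) && (p -> p) = 2 && 3 = 2
!p = !0 = 3
!p -> q = 3 -> 1 = 1
p <-> q = 0 <-> 1 = 2
(!p -> q) || (p <-> q) = 1 || 2 = 2
((q || (q -> p)) && (p -> p)) || ((!p -> q) || (p <-> q)) = 2 || 2 = 2
No assignment yields a value below 2, so this is the minimum.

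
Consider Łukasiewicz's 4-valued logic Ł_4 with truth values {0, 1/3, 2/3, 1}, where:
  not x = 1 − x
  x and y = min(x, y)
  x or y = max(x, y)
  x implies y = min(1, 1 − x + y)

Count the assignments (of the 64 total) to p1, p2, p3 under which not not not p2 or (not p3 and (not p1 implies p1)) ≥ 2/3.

value 1: 22 assignments (counts)
value 2/3: 22 assignments (counts)
value 1/3: 13 assignments
value 0: 7 assignments
So 44 of the 64 assignments meet the threshold.

44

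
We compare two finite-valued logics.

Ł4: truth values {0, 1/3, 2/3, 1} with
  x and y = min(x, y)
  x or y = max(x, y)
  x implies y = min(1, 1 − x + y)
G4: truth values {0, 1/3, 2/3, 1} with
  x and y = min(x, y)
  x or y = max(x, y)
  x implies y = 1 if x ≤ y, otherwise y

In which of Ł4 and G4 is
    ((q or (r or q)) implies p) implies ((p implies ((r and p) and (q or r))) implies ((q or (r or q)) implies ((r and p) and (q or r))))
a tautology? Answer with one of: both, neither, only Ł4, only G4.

both

In Ł4: every assignment gives 1 — tautology.
In G4: every assignment gives 1 — tautology.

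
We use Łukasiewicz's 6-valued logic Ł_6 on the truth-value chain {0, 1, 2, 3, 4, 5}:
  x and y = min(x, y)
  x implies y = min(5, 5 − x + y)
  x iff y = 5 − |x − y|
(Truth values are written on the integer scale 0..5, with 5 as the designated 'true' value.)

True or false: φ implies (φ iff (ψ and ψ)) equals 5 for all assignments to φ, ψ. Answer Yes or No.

No

Counterexample: take φ = 3, ψ = 0.
ψ and ψ = 0 and 0 = 0
φ iff (ψ and ψ) = 3 iff 0 = 2
φ implies (φ iff (ψ and ψ)) = 3 implies 2 = 4
This gives 4 ≠ 5.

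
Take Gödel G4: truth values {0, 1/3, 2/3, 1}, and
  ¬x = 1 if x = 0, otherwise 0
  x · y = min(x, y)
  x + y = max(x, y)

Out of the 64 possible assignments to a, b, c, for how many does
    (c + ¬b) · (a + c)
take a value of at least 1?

value 1: 19 assignments (counts)
value 2/3: 17 assignments
value 1/3: 15 assignments
value 0: 13 assignments
So 19 of the 64 assignments meet the threshold.

19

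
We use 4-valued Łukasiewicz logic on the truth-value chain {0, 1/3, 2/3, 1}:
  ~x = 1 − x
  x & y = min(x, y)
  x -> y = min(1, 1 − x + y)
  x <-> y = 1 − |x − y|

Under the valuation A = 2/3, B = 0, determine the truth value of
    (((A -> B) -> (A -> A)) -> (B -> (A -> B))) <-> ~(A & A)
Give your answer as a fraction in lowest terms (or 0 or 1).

1/3

A -> B = 2/3 -> 0 = 1/3
A -> A = 2/3 -> 2/3 = 1
(A -> B) -> (A -> A) = 1/3 -> 1 = 1
A -> B = 2/3 -> 0 = 1/3
B -> (A -> B) = 0 -> 1/3 = 1
((A -> B) -> (A -> A)) -> (B -> (A -> B)) = 1 -> 1 = 1
A & A = 2/3 & 2/3 = 2/3
~(A & A) = ~2/3 = 1/3
(((A -> B) -> (A -> A)) -> (B -> (A -> B))) <-> ~(A & A) = 1 <-> 1/3 = 1/3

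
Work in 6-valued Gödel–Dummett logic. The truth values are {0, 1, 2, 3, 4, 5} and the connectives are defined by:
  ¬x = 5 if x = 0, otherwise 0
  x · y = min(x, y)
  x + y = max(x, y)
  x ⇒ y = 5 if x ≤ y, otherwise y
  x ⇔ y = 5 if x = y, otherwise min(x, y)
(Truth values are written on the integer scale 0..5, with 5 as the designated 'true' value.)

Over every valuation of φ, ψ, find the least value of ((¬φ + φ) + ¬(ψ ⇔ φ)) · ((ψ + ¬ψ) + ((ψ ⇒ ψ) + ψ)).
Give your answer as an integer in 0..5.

Take φ = 1, ψ = 1:
¬φ = ¬1 = 0
¬φ + φ = 0 + 1 = 1
ψ ⇔ φ = 1 ⇔ 1 = 5
¬(ψ ⇔ φ) = ¬5 = 0
(¬φ + φ) + ¬(ψ ⇔ φ) = 1 + 0 = 1
¬ψ = ¬1 = 0
ψ + ¬ψ = 1 + 0 = 1
ψ ⇒ ψ = 1 ⇒ 1 = 5
(ψ ⇒ ψ) + ψ = 5 + 1 = 5
(ψ + ¬ψ) + ((ψ ⇒ ψ) + ψ) = 1 + 5 = 5
((¬φ + φ) + ¬(ψ ⇔ φ)) · ((ψ + ¬ψ) + ((ψ ⇒ ψ) + ψ)) = 1 · 5 = 1
No assignment yields a value below 1, so this is the minimum.

1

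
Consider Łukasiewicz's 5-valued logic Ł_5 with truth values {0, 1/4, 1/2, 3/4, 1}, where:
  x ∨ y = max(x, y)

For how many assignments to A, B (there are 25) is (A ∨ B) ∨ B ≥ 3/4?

value 1: 9 assignments (counts)
value 3/4: 7 assignments (counts)
value 1/2: 5 assignments
value 1/4: 3 assignments
value 0: 1 assignment
So 16 of the 25 assignments meet the threshold.

16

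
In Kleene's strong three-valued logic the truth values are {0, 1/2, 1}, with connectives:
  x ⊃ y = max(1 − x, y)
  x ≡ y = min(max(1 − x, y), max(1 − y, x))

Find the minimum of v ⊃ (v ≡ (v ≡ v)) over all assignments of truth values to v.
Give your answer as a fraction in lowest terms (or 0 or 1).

Take v = 1/2:
v ≡ v = 1/2 ≡ 1/2 = 1/2
v ≡ (v ≡ v) = 1/2 ≡ 1/2 = 1/2
v ⊃ (v ≡ (v ≡ v)) = 1/2 ⊃ 1/2 = 1/2
No assignment yields a value below 1/2, so this is the minimum.

1/2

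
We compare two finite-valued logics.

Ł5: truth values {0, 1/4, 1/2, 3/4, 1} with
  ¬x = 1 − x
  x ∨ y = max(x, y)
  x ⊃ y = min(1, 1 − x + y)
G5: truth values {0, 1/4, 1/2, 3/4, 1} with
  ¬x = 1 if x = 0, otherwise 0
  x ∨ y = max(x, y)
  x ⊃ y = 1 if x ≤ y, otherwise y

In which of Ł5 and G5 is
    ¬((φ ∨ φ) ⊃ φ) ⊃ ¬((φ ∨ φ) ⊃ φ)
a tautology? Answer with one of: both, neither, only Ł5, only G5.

both

In Ł5: every assignment gives 1 — tautology.
In G5: every assignment gives 1 — tautology.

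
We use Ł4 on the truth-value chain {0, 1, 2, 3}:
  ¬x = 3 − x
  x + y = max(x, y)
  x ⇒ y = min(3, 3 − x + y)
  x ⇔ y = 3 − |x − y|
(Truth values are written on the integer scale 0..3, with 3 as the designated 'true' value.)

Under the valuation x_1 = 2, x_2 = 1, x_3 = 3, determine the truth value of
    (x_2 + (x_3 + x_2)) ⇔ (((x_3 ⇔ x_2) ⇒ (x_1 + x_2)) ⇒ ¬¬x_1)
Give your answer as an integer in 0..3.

2

x_3 + x_2 = 3 + 1 = 3
x_2 + (x_3 + x_2) = 1 + 3 = 3
x_3 ⇔ x_2 = 3 ⇔ 1 = 1
x_1 + x_2 = 2 + 1 = 2
(x_3 ⇔ x_2) ⇒ (x_1 + x_2) = 1 ⇒ 2 = 3
¬x_1 = ¬2 = 1
¬¬x_1 = ¬1 = 2
((x_3 ⇔ x_2) ⇒ (x_1 + x_2)) ⇒ ¬¬x_1 = 3 ⇒ 2 = 2
(x_2 + (x_3 + x_2)) ⇔ (((x_3 ⇔ x_2) ⇒ (x_1 + x_2)) ⇒ ¬¬x_1) = 3 ⇔ 2 = 2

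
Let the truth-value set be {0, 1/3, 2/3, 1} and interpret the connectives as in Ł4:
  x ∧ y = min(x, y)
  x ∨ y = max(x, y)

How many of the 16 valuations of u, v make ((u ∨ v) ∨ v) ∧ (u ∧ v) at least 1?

1

u = 0, v = 0 ↦ 0  <
u = 0, v = 1/3 ↦ 0  <
u = 0, v = 2/3 ↦ 0  <
u = 0, v = 1 ↦ 0  <
u = 1/3, v = 0 ↦ 0  <
u = 1/3, v = 1/3 ↦ 1/3  <
u = 1/3, v = 2/3 ↦ 1/3  <
u = 1/3, v = 1 ↦ 1/3  <
u = 2/3, v = 0 ↦ 0  <
u = 2/3, v = 1/3 ↦ 1/3  <
u = 2/3, v = 2/3 ↦ 2/3  <
u = 2/3, v = 1 ↦ 2/3  <
u = 1, v = 0 ↦ 0  <
u = 1, v = 1/3 ↦ 1/3  <
u = 1, v = 2/3 ↦ 2/3  <
u = 1, v = 1 ↦ 1  ≥
So 1 of the 16 assignments meets the threshold.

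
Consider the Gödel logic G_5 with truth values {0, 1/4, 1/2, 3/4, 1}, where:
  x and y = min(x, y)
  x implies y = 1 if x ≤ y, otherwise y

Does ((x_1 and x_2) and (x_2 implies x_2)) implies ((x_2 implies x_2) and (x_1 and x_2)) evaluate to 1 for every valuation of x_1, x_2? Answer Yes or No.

At x_1 = 1/4, x_2 = 1/2, for instance:
x_1 and x_2 = 1/4 and 1/2 = 1/4
x_2 implies x_2 = 1/2 implies 1/2 = 1
(x_1 and x_2) and (x_2 implies x_2) = 1/4 and 1 = 1/4
(x_2 implies x_2) and (x_1 and x_2) = 1 and 1/4 = 1/4
((x_1 and x_2) and (x_2 implies x_2)) implies ((x_2 implies x_2) and (x_1 and x_2)) = 1/4 implies 1/4 = 1
and checking the remaining 24 assignments likewise gives ≥ 1 in every case.

Yes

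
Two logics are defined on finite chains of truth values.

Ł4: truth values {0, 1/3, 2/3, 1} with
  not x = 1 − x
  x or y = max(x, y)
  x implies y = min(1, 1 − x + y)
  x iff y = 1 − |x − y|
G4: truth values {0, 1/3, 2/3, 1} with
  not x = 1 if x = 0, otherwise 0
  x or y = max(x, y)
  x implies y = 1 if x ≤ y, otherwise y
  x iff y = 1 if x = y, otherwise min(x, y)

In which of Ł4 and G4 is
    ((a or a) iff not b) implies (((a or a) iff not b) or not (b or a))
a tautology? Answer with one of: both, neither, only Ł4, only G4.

In Ł4: every assignment gives 1 — tautology.
In G4: every assignment gives 1 — tautology.

both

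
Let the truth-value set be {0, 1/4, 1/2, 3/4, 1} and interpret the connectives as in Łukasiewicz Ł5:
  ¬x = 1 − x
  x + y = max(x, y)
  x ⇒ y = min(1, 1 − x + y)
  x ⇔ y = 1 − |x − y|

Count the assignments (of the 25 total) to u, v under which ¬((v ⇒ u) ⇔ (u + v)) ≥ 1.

2

value 1: 2 assignments (counts)
value 3/4: 3 assignments
value 1/2: 6 assignments
value 1/4: 7 assignments
value 0: 7 assignments
So 2 of the 25 assignments meet the threshold.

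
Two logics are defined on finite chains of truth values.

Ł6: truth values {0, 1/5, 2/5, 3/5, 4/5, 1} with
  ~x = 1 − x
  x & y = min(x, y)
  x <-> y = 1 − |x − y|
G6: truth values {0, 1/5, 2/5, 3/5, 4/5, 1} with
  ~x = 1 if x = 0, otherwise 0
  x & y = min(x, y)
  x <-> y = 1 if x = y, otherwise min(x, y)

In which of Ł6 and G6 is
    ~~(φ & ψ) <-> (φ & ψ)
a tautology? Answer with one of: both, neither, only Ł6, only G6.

In Ł6: every assignment gives 1 — tautology.
In G6: at φ = 1/5, ψ = 1/5 the value is 1/5 — not a tautology.

only Ł6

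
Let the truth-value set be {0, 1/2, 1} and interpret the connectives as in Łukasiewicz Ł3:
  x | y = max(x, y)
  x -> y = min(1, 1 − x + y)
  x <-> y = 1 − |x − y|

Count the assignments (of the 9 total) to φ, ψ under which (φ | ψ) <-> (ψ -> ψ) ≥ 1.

5

φ = 0, ψ = 0 ↦ 0  <
φ = 0, ψ = 1/2 ↦ 1/2  <
φ = 0, ψ = 1 ↦ 1  ≥
φ = 1/2, ψ = 0 ↦ 1/2  <
φ = 1/2, ψ = 1/2 ↦ 1/2  <
φ = 1/2, ψ = 1 ↦ 1  ≥
φ = 1, ψ = 0 ↦ 1  ≥
φ = 1, ψ = 1/2 ↦ 1  ≥
φ = 1, ψ = 1 ↦ 1  ≥
So 5 of the 9 assignments meet the threshold.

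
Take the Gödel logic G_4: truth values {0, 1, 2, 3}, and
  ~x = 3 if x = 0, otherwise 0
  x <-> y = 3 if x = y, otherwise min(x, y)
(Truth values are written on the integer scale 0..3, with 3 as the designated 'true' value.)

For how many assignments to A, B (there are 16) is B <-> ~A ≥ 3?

A = 0, B = 0 ↦ 0  <
A = 0, B = 1 ↦ 1  <
A = 0, B = 2 ↦ 2  <
A = 0, B = 3 ↦ 3  ≥
A = 1, B = 0 ↦ 3  ≥
A = 1, B = 1 ↦ 0  <
A = 1, B = 2 ↦ 0  <
A = 1, B = 3 ↦ 0  <
A = 2, B = 0 ↦ 3  ≥
A = 2, B = 1 ↦ 0  <
A = 2, B = 2 ↦ 0  <
A = 2, B = 3 ↦ 0  <
A = 3, B = 0 ↦ 3  ≥
A = 3, B = 1 ↦ 0  <
A = 3, B = 2 ↦ 0  <
A = 3, B = 3 ↦ 0  <
So 4 of the 16 assignments meet the threshold.

4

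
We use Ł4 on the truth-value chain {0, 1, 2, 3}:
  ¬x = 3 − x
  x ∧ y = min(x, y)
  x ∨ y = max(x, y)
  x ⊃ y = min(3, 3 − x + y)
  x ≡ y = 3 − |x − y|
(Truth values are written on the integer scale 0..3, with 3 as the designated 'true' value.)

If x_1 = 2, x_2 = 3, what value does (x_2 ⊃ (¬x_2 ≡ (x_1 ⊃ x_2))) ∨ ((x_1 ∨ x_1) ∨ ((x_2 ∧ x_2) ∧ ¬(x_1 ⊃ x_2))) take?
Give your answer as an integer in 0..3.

¬x_2 = ¬3 = 0
x_1 ⊃ x_2 = 2 ⊃ 3 = 3
¬x_2 ≡ (x_1 ⊃ x_2) = 0 ≡ 3 = 0
x_2 ⊃ (¬x_2 ≡ (x_1 ⊃ x_2)) = 3 ⊃ 0 = 0
x_1 ∨ x_1 = 2 ∨ 2 = 2
x_2 ∧ x_2 = 3 ∧ 3 = 3
x_1 ⊃ x_2 = 2 ⊃ 3 = 3
¬(x_1 ⊃ x_2) = ¬3 = 0
(x_2 ∧ x_2) ∧ ¬(x_1 ⊃ x_2) = 3 ∧ 0 = 0
(x_1 ∨ x_1) ∨ ((x_2 ∧ x_2) ∧ ¬(x_1 ⊃ x_2)) = 2 ∨ 0 = 2
(x_2 ⊃ (¬x_2 ≡ (x_1 ⊃ x_2))) ∨ ((x_1 ∨ x_1) ∨ ((x_2 ∧ x_2) ∧ ¬(x_1 ⊃ x_2))) = 0 ∨ 2 = 2

2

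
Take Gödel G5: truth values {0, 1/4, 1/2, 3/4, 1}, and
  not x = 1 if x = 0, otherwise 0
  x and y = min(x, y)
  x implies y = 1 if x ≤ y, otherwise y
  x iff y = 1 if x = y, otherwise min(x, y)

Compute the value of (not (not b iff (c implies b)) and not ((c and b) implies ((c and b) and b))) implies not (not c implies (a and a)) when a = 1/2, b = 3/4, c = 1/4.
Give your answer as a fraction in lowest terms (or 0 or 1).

1

not b = not 3/4 = 0
c implies b = 1/4 implies 3/4 = 1
not b iff (c implies b) = 0 iff 1 = 0
not (not b iff (c implies b)) = not 0 = 1
c and b = 1/4 and 3/4 = 1/4
c and b = 1/4 and 3/4 = 1/4
(c and b) and b = 1/4 and 3/4 = 1/4
(c and b) implies ((c and b) and b) = 1/4 implies 1/4 = 1
not ((c and b) implies ((c and b) and b)) = not 1 = 0
not (not b iff (c implies b)) and not ((c and b) implies ((c and b) and b)) = 1 and 0 = 0
not c = not 1/4 = 0
a and a = 1/2 and 1/2 = 1/2
not c implies (a and a) = 0 implies 1/2 = 1
not (not c implies (a and a)) = not 1 = 0
(not (not b iff (c implies b)) and not ((c and b) implies ((c and b) and b))) implies not (not c implies (a and a)) = 0 implies 0 = 1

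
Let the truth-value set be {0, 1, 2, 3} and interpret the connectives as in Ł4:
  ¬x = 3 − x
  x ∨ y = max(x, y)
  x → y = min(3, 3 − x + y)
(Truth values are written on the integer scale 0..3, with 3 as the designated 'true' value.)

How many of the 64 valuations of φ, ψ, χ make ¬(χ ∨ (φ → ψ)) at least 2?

value 3: 1 assignment (counts)
value 2: 5 assignments (counts)
value 1: 12 assignments
value 0: 46 assignments
So 6 of the 64 assignments meet the threshold.

6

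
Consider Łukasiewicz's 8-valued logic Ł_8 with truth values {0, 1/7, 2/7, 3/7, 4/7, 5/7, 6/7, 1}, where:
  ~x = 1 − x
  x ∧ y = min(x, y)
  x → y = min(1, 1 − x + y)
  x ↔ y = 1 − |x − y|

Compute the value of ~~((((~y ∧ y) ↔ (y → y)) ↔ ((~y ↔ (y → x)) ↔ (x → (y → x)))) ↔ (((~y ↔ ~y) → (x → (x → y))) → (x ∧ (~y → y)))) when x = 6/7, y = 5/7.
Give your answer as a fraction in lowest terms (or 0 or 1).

~y = ~5/7 = 2/7
~y ∧ y = 2/7 ∧ 5/7 = 2/7
y → y = 5/7 → 5/7 = 1
(~y ∧ y) ↔ (y → y) = 2/7 ↔ 1 = 2/7
~y = ~5/7 = 2/7
y → x = 5/7 → 6/7 = 1
~y ↔ (y → x) = 2/7 ↔ 1 = 2/7
y → x = 5/7 → 6/7 = 1
x → (y → x) = 6/7 → 1 = 1
(~y ↔ (y → x)) ↔ (x → (y → x)) = 2/7 ↔ 1 = 2/7
((~y ∧ y) ↔ (y → y)) ↔ ((~y ↔ (y → x)) ↔ (x → (y → x))) = 2/7 ↔ 2/7 = 1
~y = ~5/7 = 2/7
~y = ~5/7 = 2/7
~y ↔ ~y = 2/7 ↔ 2/7 = 1
x → y = 6/7 → 5/7 = 6/7
x → (x → y) = 6/7 → 6/7 = 1
(~y ↔ ~y) → (x → (x → y)) = 1 → 1 = 1
~y = ~5/7 = 2/7
~y → y = 2/7 → 5/7 = 1
x ∧ (~y → y) = 6/7 ∧ 1 = 6/7
((~y ↔ ~y) → (x → (x → y))) → (x ∧ (~y → y)) = 1 → 6/7 = 6/7
(((~y ∧ y) ↔ (y → y)) ↔ ((~y ↔ (y → x)) ↔ (x → (y → x)))) ↔ (((~y ↔ ~y) → (x → (x → y))) → (x ∧ (~y → y))) = 1 ↔ 6/7 = 6/7
~((((~y ∧ y) ↔ (y → y)) ↔ ((~y ↔ (y → x)) ↔ (x → (y → x)))) ↔ (((~y ↔ ~y) → (x → (x → y))) → (x ∧ (~y → y)))) = ~6/7 = 1/7
~~((((~y ∧ y) ↔ (y → y)) ↔ ((~y ↔ (y → x)) ↔ (x → (y → x)))) ↔ (((~y ↔ ~y) → (x → (x → y))) → (x ∧ (~y → y)))) = ~1/7 = 6/7

6/7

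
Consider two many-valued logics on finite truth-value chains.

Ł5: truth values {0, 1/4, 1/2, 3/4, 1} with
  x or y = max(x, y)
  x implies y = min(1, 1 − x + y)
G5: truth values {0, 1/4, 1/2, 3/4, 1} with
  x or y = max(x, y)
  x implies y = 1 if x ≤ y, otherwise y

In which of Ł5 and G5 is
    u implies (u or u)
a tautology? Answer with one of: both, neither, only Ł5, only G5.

both

In Ł5: every assignment gives 1 — tautology.
In G5: every assignment gives 1 — tautology.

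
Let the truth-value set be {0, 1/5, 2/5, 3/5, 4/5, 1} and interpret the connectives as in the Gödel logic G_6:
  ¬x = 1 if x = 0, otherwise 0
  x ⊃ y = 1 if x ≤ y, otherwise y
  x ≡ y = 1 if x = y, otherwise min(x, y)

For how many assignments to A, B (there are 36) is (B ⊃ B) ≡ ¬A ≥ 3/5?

6

value 1: 6 assignments (counts)
value 0: 30 assignments
So 6 of the 36 assignments meet the threshold.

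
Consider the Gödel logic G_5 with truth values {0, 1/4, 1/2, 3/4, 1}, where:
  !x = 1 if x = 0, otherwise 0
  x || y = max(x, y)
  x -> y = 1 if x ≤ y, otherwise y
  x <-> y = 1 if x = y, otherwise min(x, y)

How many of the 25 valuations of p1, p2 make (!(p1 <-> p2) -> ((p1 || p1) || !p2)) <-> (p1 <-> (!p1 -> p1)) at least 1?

value 1: 6 assignments (counts)
value 3/4: 5 assignments
value 1/2: 5 assignments
value 1/4: 5 assignments
value 0: 4 assignments
So 6 of the 25 assignments meet the threshold.

6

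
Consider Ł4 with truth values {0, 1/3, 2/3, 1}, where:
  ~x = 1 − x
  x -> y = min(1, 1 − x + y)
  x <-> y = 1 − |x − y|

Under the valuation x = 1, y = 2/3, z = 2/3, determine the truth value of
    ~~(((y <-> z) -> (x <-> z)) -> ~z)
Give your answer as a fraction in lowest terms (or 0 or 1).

y <-> z = 2/3 <-> 2/3 = 1
x <-> z = 1 <-> 2/3 = 2/3
(y <-> z) -> (x <-> z) = 1 -> 2/3 = 2/3
~z = ~2/3 = 1/3
((y <-> z) -> (x <-> z)) -> ~z = 2/3 -> 1/3 = 2/3
~(((y <-> z) -> (x <-> z)) -> ~z) = ~2/3 = 1/3
~~(((y <-> z) -> (x <-> z)) -> ~z) = ~1/3 = 2/3

2/3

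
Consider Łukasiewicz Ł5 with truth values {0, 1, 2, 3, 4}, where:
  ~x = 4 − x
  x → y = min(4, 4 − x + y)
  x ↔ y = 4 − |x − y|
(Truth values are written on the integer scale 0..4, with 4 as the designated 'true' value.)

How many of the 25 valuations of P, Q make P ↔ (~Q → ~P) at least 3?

8

value 4: 3 assignments (counts)
value 3: 5 assignments (counts)
value 2: 6 assignments
value 1: 5 assignments
value 0: 6 assignments
So 8 of the 25 assignments meet the threshold.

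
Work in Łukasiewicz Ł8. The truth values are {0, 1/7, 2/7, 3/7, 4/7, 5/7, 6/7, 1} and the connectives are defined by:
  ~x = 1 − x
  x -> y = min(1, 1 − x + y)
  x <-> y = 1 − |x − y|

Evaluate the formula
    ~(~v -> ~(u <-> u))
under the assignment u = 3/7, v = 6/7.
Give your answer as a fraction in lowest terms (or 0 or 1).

1/7

~v = ~6/7 = 1/7
u <-> u = 3/7 <-> 3/7 = 1
~(u <-> u) = ~1 = 0
~v -> ~(u <-> u) = 1/7 -> 0 = 6/7
~(~v -> ~(u <-> u)) = ~6/7 = 1/7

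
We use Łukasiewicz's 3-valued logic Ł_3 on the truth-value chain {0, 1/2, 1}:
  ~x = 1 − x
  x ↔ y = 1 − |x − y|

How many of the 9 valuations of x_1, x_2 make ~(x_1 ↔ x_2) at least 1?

x_1 = 0, x_2 = 0 ↦ 0  <
x_1 = 0, x_2 = 1/2 ↦ 1/2  <
x_1 = 0, x_2 = 1 ↦ 1  ≥
x_1 = 1/2, x_2 = 0 ↦ 1/2  <
x_1 = 1/2, x_2 = 1/2 ↦ 0  <
x_1 = 1/2, x_2 = 1 ↦ 1/2  <
x_1 = 1, x_2 = 0 ↦ 1  ≥
x_1 = 1, x_2 = 1/2 ↦ 1/2  <
x_1 = 1, x_2 = 1 ↦ 0  <
So 2 of the 9 assignments meet the threshold.

2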